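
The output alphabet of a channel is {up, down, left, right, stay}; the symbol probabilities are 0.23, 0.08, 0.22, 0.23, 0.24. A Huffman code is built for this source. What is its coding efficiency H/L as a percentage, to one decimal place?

Entropy H = −Σ p log₂ p ≈ 2.2416 bits.
Huffman merges: 2/25+11/50→3/10; 23/100+23/100→23/50; 6/25+3/10→27/50; 23/50+27/50→1. L = 23/10 ≈ 2.3000.
Efficiency = H/L = 2.2416/2.3000 = 97.5%.

97.5%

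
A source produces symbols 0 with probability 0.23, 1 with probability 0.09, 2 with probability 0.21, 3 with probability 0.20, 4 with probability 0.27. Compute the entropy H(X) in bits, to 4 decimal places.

H = −Σ pᵢ log₂ pᵢ.
−0.23·log₂(0.23) = 0.4877
−0.09·log₂(0.09) = 0.3127
−0.21·log₂(0.21) = 0.4728
−0.20·log₂(0.20) = 0.4644
−0.27·log₂(0.27) = 0.5100
Sum ≈ 2.2476 → 2.2476 bits.

2.2476 bits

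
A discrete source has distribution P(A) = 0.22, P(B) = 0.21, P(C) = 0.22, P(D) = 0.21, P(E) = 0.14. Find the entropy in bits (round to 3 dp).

H = −Σ pᵢ log₂ pᵢ.
−0.22·log₂(0.22) = 0.4806
−0.21·log₂(0.21) = 0.4728
−0.22·log₂(0.22) = 0.4806
−0.21·log₂(0.21) = 0.4728
−0.14·log₂(0.14) = 0.3971
Sum ≈ 2.3039 → 2.304 bits.

2.304 bits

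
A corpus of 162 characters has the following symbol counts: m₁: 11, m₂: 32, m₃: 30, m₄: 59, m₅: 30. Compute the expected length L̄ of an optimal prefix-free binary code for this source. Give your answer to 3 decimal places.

2.253 bits/symbol

Probabilities are the counts divided by 162.
Repeatedly combine the two least-probable nodes; the expected code length is the sum of the merged weights.
merge 11/162 + 5/27 → 41/162
merge 5/27 + 16/81 → 31/81
merge 41/162 + 59/162 → 50/81
merge 31/81 + 50/81 → 1
L = 41/162 + 31/81 + 50/81 + 1 = 365/162 ≈ 2.253 bits/symbol.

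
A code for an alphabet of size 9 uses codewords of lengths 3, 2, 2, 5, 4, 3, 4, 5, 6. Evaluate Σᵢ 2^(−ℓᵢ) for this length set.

0.953125

With common denominator 2^6 = 64: Σ 2^(−ℓᵢ) = 8/64 + 16/64 + 16/64 + 2/64 + 4/64 + 8/64 + 4/64 + 2/64 + 1/64 = 61/64 = 0.953125.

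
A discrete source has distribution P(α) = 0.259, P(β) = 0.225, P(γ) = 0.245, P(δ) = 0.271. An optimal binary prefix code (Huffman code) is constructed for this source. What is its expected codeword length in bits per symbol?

2 bits/symbol

Repeatedly combine the two least-probable nodes; the expected code length is the sum of the merged weights.
merge 9/40 + 49/200 → 47/100
merge 259/1000 + 271/1000 → 53/100
merge 47/100 + 53/100 → 1
L = 47/100 + 53/100 + 1 = 2 bits/symbol.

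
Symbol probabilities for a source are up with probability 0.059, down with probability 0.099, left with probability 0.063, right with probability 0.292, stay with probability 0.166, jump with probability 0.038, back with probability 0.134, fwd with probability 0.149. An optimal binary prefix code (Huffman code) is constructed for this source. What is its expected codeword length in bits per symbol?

Repeatedly combine the two least-probable nodes; the expected code length is the sum of the merged weights.
merge 19/500 + 59/1000 → 97/1000
merge 63/1000 + 97/1000 → 4/25
merge 99/1000 + 67/500 → 233/1000
merge 149/1000 + 4/25 → 309/1000
merge 83/500 + 233/1000 → 399/1000
merge 73/250 + 309/1000 → 601/1000
merge 399/1000 + 601/1000 → 1
L = 97/1000 + 4/25 + 233/1000 + 309/1000 + 399/1000 + 601/1000 + 1 = 2799/1000 = 2.799 bits/symbol.

2.799 bits/symbol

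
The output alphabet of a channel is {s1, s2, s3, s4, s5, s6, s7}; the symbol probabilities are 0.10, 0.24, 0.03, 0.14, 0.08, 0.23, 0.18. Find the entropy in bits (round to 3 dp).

2.600 bits

H = −Σ pᵢ log₂ pᵢ.
−0.10·log₂(0.10) = 0.3322
−0.24·log₂(0.24) = 0.4941
−0.03·log₂(0.03) = 0.1518
−0.14·log₂(0.14) = 0.3971
−0.08·log₂(0.08) = 0.2915
−0.23·log₂(0.23) = 0.4877
−0.18·log₂(0.18) = 0.4453
Sum ≈ 2.5997 → 2.600 bits.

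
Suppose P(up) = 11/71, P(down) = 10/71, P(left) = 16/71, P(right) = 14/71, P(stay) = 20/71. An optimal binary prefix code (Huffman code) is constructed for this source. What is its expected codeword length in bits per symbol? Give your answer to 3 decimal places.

2.296 bits/symbol

Repeatedly combine the two least-probable nodes; the expected code length is the sum of the merged weights.
merge 10/71 + 11/71 → 21/71
merge 14/71 + 16/71 → 30/71
merge 20/71 + 21/71 → 41/71
merge 30/71 + 41/71 → 1
L = 21/71 + 30/71 + 41/71 + 1 = 163/71 ≈ 2.296 bits/symbol.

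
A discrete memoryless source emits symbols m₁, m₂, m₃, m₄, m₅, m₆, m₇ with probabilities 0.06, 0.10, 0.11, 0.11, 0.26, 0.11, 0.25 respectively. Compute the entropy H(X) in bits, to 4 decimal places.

2.6319 bits

H = −Σ pᵢ log₂ pᵢ.
−0.06·log₂(0.06) = 0.2435
−0.10·log₂(0.10) = 0.3322
−0.11·log₂(0.11) = 0.3503
−0.11·log₂(0.11) = 0.3503
−0.26·log₂(0.26) = 0.5053
−0.11·log₂(0.11) = 0.3503
−0.25·log₂(0.25) = 0.5000
Sum ≈ 2.6319 → 2.6319 bits.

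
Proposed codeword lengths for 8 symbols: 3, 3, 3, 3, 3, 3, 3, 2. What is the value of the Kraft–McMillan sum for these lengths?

1.125

With common denominator 2^3 = 8: Σ 2^(−ℓᵢ) = 1/8 + 1/8 + 1/8 + 1/8 + 1/8 + 1/8 + 1/8 + 2/8 = 9/8 = 1.125.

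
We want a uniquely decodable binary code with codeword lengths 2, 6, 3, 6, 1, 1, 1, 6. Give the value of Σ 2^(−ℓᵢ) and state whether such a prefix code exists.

1.921875; no

With common denominator 2^6 = 64: Σ 2^(−ℓᵢ) = 16/64 + 1/64 + 8/64 + 1/64 + 32/64 + 32/64 + 32/64 + 1/64 = 123/64 = 1.921875.
Kraft's inequality requires Σ ≤ 1; here Σ = 1.921875 > 1, so no such prefix code exists.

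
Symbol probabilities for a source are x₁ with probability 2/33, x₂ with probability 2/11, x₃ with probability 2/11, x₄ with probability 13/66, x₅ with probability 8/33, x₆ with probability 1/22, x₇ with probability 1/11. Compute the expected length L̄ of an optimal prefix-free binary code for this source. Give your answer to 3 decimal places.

2.667 bits/symbol

Repeatedly combine the two least-probable nodes; the expected code length is the sum of the merged weights.
merge 1/22 + 2/33 → 7/66
merge 1/11 + 7/66 → 13/66
merge 2/11 + 2/11 → 4/11
merge 13/66 + 13/66 → 13/33
merge 8/33 + 4/11 → 20/33
merge 13/33 + 20/33 → 1
L = 7/66 + 13/66 + 4/11 + 13/33 + 20/33 + 1 = 8/3 ≈ 2.667 bits/symbol.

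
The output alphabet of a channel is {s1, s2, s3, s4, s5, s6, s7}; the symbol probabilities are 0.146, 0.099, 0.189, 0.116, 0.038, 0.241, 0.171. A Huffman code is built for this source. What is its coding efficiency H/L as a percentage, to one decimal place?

Entropy H = −Σ p log₂ p ≈ 2.6601 bits.
Huffman merges: 19/500+99/1000→137/1000; 29/250+137/1000→253/1000; 73/500+171/1000→317/1000; 189/1000+241/1000→43/100; 253/1000+317/1000→57/100; 43/100+57/100→1. L = 2707/1000 ≈ 2.7070.
Efficiency = H/L = 2.6601/2.7070 = 98.3%.

98.3%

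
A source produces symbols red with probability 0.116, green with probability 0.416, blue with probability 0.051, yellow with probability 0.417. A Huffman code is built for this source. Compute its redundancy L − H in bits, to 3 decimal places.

0.118 bits

Entropy H = −Σ p log₂ p ≈ 1.6321 bits.
Huffman merges: 51/1000+29/250→167/1000; 167/1000+52/125→583/1000; 417/1000+583/1000→1. L = 7/4 ≈ 1.7500.
L − H = 1.7500 − 1.6321 = 0.118 bits.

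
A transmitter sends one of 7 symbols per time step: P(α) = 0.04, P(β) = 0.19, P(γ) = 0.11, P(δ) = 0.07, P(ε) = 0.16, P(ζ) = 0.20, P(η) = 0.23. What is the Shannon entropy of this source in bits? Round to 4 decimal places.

2.6349 bits

H = −Σ pᵢ log₂ pᵢ.
−0.04·log₂(0.04) = 0.1858
−0.19·log₂(0.19) = 0.4552
−0.11·log₂(0.11) = 0.3503
−0.07·log₂(0.07) = 0.2686
−0.16·log₂(0.16) = 0.4230
−0.20·log₂(0.20) = 0.4644
−0.23·log₂(0.23) = 0.4877
Sum ≈ 2.6349 → 2.6349 bits.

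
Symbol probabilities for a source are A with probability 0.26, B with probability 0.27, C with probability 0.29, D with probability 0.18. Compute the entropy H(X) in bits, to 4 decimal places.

H = −Σ pᵢ log₂ pᵢ.
−0.26·log₂(0.26) = 0.5053
−0.27·log₂(0.27) = 0.5100
−0.29·log₂(0.29) = 0.5179
−0.18·log₂(0.18) = 0.4453
Sum ≈ 1.9785 → 1.9785 bits.

1.9785 bits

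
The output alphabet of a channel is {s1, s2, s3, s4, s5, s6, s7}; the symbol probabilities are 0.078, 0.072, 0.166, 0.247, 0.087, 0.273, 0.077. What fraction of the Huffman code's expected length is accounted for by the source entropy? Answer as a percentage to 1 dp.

Entropy H = −Σ p log₂ p ≈ 2.5914 bits.
Huffman merges: 9/125+77/1000→149/1000; 39/500+87/1000→33/200; 149/1000+33/200→157/500; 83/500+247/1000→413/1000; 273/1000+157/500→587/1000; 413/1000+587/1000→1. L = 657/250 ≈ 2.6280.
Efficiency = H/L = 2.5914/2.6280 = 98.6%.

98.6%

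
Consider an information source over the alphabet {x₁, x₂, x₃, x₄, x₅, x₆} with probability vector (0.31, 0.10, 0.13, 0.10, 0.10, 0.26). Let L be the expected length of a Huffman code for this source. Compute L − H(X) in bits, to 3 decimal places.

Entropy H = −Σ p log₂ p ≈ 2.4083 bits.
Huffman merges: 1/10+1/10→1/5; 1/10+13/100→23/100; 1/5+23/100→43/100; 13/50+31/100→57/100; 43/100+57/100→1. L = 243/100 ≈ 2.4300.
L − H = 2.4300 − 2.4083 = 0.022 bits.

0.022 bits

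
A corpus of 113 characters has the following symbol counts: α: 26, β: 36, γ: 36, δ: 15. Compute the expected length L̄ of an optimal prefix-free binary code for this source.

2 bits/symbol

Probabilities are the counts divided by 113.
Repeatedly combine the two least-probable nodes; the expected code length is the sum of the merged weights.
merge 15/113 + 26/113 → 41/113
merge 36/113 + 36/113 → 72/113
merge 41/113 + 72/113 → 1
L = 41/113 + 72/113 + 1 = 2 bits/symbol.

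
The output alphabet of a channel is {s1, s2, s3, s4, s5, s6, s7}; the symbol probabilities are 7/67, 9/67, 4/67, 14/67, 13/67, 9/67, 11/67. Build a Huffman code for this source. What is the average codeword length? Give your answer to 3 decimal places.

Repeatedly combine the two least-probable nodes; the expected code length is the sum of the merged weights.
merge 4/67 + 7/67 → 11/67
merge 9/67 + 9/67 → 18/67
merge 11/67 + 11/67 → 22/67
merge 13/67 + 14/67 → 27/67
merge 18/67 + 22/67 → 40/67
merge 27/67 + 40/67 → 1
L = 11/67 + 18/67 + 22/67 + 27/67 + 40/67 + 1 = 185/67 ≈ 2.761 bits/symbol.

2.761 bits/symbol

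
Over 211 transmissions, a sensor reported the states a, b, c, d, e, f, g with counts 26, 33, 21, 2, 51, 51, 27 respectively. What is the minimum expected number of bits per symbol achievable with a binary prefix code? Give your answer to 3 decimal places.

Probabilities are the counts divided by 211.
Repeatedly combine the two least-probable nodes; the expected code length is the sum of the merged weights.
merge 2/211 + 21/211 → 23/211
merge 23/211 + 26/211 → 49/211
merge 27/211 + 33/211 → 60/211
merge 49/211 + 51/211 → 100/211
merge 51/211 + 60/211 → 111/211
merge 100/211 + 111/211 → 1
L = 23/211 + 49/211 + 60/211 + 100/211 + 111/211 + 1 = 554/211 ≈ 2.626 bits/symbol.

2.626 bits/symbol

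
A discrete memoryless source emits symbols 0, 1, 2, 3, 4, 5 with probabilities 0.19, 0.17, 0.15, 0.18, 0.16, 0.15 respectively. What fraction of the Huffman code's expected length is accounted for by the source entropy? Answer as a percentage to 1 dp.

98.1%

Entropy H = −Σ p log₂ p ≈ 2.5792 bits.
Huffman merges: 3/20+3/20→3/10; 4/25+17/100→33/100; 9/50+19/100→37/100; 3/10+33/100→63/100; 37/100+63/100→1. L = 263/100 ≈ 2.6300.
Efficiency = H/L = 2.5792/2.6300 = 98.1%.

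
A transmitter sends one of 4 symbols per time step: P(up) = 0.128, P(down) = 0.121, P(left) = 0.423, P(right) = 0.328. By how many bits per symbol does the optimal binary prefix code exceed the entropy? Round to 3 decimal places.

Entropy H = −Σ p log₂ p ≈ 1.8009 bits.
Huffman merges: 121/1000+16/125→249/1000; 249/1000+41/125→577/1000; 423/1000+577/1000→1. L = 913/500 ≈ 1.8260.
L − H = 1.8260 − 1.8009 = 0.025 bits.

0.025 bits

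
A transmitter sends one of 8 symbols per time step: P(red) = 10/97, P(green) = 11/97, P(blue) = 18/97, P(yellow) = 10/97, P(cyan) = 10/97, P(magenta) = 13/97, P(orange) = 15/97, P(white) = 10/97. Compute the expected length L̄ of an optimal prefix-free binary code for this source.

Repeatedly combine the two least-probable nodes; the expected code length is the sum of the merged weights.
merge 10/97 + 10/97 → 20/97
merge 10/97 + 10/97 → 20/97
merge 11/97 + 13/97 → 24/97
merge 15/97 + 18/97 → 33/97
merge 20/97 + 20/97 → 40/97
merge 24/97 + 33/97 → 57/97
merge 40/97 + 57/97 → 1
L = 20/97 + 20/97 + 24/97 + 33/97 + 40/97 + 57/97 + 1 = 3 bits/symbol.

3 bits/symbol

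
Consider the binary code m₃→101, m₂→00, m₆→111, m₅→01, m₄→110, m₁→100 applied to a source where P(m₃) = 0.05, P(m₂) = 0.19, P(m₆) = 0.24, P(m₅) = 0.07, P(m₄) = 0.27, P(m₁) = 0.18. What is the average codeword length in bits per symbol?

2.74 bits/symbol

L̄ = Σ pᵢ·ℓᵢ = 0.05·3 + 0.19·2 + 0.24·3 + 0.07·2 + 0.27·3 + 0.18·3 = 2.74 bits/symbol.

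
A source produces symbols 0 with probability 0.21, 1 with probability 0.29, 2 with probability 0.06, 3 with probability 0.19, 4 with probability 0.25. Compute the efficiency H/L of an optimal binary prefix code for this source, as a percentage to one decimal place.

97.3%

Entropy H = −Σ p log₂ p ≈ 2.1895 bits.
Huffman merges: 3/50+19/100→1/4; 21/100+1/4→23/50; 1/4+29/100→27/50; 23/50+27/50→1. L = 9/4 ≈ 2.2500.
Efficiency = H/L = 2.1895/2.2500 = 97.3%.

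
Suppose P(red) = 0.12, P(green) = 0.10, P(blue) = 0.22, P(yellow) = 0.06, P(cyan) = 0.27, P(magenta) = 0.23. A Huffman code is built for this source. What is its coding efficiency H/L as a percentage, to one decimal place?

99.2%

Entropy H = −Σ p log₂ p ≈ 2.4211 bits.
Huffman merges: 3/50+1/10→4/25; 3/25+4/25→7/25; 11/50+23/100→9/20; 27/100+7/25→11/20; 9/20+11/20→1. L = 61/25 ≈ 2.4400.
Efficiency = H/L = 2.4211/2.4400 = 99.2%.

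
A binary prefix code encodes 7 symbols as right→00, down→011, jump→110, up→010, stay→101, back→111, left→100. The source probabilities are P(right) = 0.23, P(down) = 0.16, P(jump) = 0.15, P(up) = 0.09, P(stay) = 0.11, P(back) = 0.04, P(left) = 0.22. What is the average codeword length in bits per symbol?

2.77 bits/symbol

L̄ = Σ pᵢ·ℓᵢ = 0.23·2 + 0.16·3 + 0.15·3 + 0.09·3 + 0.11·3 + 0.04·3 + 0.22·3 = 2.77 bits/symbol.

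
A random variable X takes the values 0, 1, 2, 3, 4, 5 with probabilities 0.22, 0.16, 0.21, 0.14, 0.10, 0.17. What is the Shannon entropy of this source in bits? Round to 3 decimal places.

2.540 bits

H = −Σ pᵢ log₂ pᵢ.
−0.22·log₂(0.22) = 0.4806
−0.16·log₂(0.16) = 0.4230
−0.21·log₂(0.21) = 0.4728
−0.14·log₂(0.14) = 0.3971
−0.10·log₂(0.10) = 0.3322
−0.17·log₂(0.17) = 0.4346
Sum ≈ 2.5403 → 2.540 bits.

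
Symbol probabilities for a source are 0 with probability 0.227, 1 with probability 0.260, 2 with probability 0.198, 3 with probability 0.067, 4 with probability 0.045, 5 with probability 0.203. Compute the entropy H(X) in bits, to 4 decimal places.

2.3831 bits

H = −Σ pᵢ log₂ pᵢ.
−0.227·log₂(0.227) = 0.4856
−0.260·log₂(0.260) = 0.5053
−0.198·log₂(0.198) = 0.4626
−0.067·log₂(0.067) = 0.2613
−0.045·log₂(0.045) = 0.2013
−0.203·log₂(0.203) = 0.4670
Sum ≈ 2.3831 → 2.3831 bits.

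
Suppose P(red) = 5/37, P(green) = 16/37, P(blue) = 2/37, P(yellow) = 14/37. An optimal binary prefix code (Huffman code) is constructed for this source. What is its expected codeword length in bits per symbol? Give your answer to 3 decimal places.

Repeatedly combine the two least-probable nodes; the expected code length is the sum of the merged weights.
merge 2/37 + 5/37 → 7/37
merge 7/37 + 14/37 → 21/37
merge 16/37 + 21/37 → 1
L = 7/37 + 21/37 + 1 = 65/37 ≈ 1.757 bits/symbol.

1.757 bits/symbol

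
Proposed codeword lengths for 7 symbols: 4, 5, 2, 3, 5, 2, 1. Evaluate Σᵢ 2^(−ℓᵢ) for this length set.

With common denominator 2^5 = 32: Σ 2^(−ℓᵢ) = 2/32 + 1/32 + 8/32 + 4/32 + 1/32 + 8/32 + 16/32 = 40/32 = 1.25.

1.25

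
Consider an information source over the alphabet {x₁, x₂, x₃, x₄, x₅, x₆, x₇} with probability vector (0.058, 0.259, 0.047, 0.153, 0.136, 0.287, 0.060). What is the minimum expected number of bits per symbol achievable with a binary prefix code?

2.559 bits/symbol

Repeatedly combine the two least-probable nodes; the expected code length is the sum of the merged weights.
merge 47/1000 + 29/500 → 21/200
merge 3/50 + 21/200 → 33/200
merge 17/125 + 153/1000 → 289/1000
merge 33/200 + 259/1000 → 53/125
merge 287/1000 + 289/1000 → 72/125
merge 53/125 + 72/125 → 1
L = 21/200 + 33/200 + 289/1000 + 53/125 + 72/125 + 1 = 2559/1000 = 2.559 bits/symbol.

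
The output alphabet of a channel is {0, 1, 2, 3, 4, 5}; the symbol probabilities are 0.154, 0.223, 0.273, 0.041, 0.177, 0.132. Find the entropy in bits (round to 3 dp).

2.426 bits

H = −Σ pᵢ log₂ pᵢ.
−0.154·log₂(0.154) = 0.4156
−0.223·log₂(0.223) = 0.4828
−0.273·log₂(0.273) = 0.5113
−0.041·log₂(0.041) = 0.1889
−0.177·log₂(0.177) = 0.4422
−0.132·log₂(0.132) = 0.3856
Sum ≈ 2.4265 → 2.426 bits.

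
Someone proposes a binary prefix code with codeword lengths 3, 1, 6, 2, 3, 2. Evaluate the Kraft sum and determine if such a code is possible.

1.265625; no

With common denominator 2^6 = 64: Σ 2^(−ℓᵢ) = 8/64 + 32/64 + 1/64 + 16/64 + 8/64 + 16/64 = 81/64 = 1.265625.
Kraft's inequality requires Σ ≤ 1; here Σ = 1.265625 > 1, so no such prefix code exists.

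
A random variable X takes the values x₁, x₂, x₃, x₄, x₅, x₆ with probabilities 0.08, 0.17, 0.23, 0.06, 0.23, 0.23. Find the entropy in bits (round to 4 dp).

2.4326 bits

H = −Σ pᵢ log₂ pᵢ.
−0.08·log₂(0.08) = 0.2915
−0.17·log₂(0.17) = 0.4346
−0.23·log₂(0.23) = 0.4877
−0.06·log₂(0.06) = 0.2435
−0.23·log₂(0.23) = 0.4877
−0.23·log₂(0.23) = 0.4877
Sum ≈ 2.4326 → 2.4326 bits.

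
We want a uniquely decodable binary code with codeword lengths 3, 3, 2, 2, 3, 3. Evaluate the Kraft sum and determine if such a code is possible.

With common denominator 2^3 = 8: Σ 2^(−ℓᵢ) = 1/8 + 1/8 + 2/8 + 2/8 + 1/8 + 1/8 = 8/8 = 1.
Kraft's inequality requires Σ ≤ 1; here Σ = 1 ≤ 1, so such a prefix code exists.

1; yes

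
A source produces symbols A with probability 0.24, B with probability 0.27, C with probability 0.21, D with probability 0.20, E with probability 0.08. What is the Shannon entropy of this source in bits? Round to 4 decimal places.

2.2329 bits

H = −Σ pᵢ log₂ pᵢ.
−0.24·log₂(0.24) = 0.4941
−0.27·log₂(0.27) = 0.5100
−0.21·log₂(0.21) = 0.4728
−0.20·log₂(0.20) = 0.4644
−0.08·log₂(0.08) = 0.2915
Sum ≈ 2.2329 → 2.2329 bits.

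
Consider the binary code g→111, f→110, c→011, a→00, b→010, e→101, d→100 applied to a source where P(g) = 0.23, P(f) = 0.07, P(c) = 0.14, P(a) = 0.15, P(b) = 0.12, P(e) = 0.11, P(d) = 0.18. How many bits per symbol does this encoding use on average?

2.85 bits/symbol

L̄ = Σ pᵢ·ℓᵢ = 0.23·3 + 0.07·3 + 0.14·3 + 0.15·2 + 0.12·3 + 0.11·3 + 0.18·3 = 2.85 bits/symbol.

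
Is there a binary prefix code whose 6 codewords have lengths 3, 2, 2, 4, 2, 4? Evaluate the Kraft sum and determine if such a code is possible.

1; yes

With common denominator 2^4 = 16: Σ 2^(−ℓᵢ) = 2/16 + 4/16 + 4/16 + 1/16 + 4/16 + 1/16 = 16/16 = 1.
Kraft's inequality requires Σ ≤ 1; here Σ = 1 ≤ 1, so such a prefix code exists.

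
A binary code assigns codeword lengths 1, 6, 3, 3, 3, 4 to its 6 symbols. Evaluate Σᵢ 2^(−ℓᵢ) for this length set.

0.953125

With common denominator 2^6 = 64: Σ 2^(−ℓᵢ) = 32/64 + 1/64 + 8/64 + 8/64 + 8/64 + 4/64 = 61/64 = 0.953125.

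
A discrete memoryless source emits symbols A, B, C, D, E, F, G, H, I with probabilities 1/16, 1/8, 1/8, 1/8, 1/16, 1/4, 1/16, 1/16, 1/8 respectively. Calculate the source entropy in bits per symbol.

3 bits

Each probability is a power of 1/2, so log₂(1/p) is an integer.
H = Σ p·log₂(1/p) = 1/16·4 + 1/8·3 + 1/8·3 + 1/8·3 + 1/16·4 + 1/4·2 + 1/16·4 + 1/16·4 + 1/8·3 = 3 bits.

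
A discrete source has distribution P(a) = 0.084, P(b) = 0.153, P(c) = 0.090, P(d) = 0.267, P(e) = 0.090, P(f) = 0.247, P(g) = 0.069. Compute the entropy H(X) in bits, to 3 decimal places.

2.613 bits

H = −Σ pᵢ log₂ pᵢ.
−0.084·log₂(0.084) = 0.3002
−0.153·log₂(0.153) = 0.4144
−0.090·log₂(0.090) = 0.3127
−0.267·log₂(0.267) = 0.5087
−0.090·log₂(0.090) = 0.3127
−0.247·log₂(0.247) = 0.4983
−0.069·log₂(0.069) = 0.2662
Sum ≈ 2.6130 → 2.613 bits.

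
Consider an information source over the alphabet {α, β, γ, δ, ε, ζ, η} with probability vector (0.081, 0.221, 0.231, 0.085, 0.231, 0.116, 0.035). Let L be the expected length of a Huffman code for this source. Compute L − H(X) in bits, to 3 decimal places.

0.050 bits

Entropy H = −Σ p log₂ p ≈ 2.5838 bits.
Huffman merges: 7/200+81/1000→29/250; 17/200+29/250→201/1000; 29/250+201/1000→317/1000; 221/1000+231/1000→113/250; 231/1000+317/1000→137/250; 113/250+137/250→1. L = 1317/500 ≈ 2.6340.
L − H = 2.6340 − 2.5838 = 0.050 bits.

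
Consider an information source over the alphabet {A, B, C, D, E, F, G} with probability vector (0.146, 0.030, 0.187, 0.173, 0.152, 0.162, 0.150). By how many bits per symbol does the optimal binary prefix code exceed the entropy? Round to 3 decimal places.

0.117 bits

Entropy H = −Σ p log₂ p ≈ 2.6963 bits.
Huffman merges: 3/100+73/500→22/125; 3/20+19/125→151/500; 81/500+173/1000→67/200; 22/125+187/1000→363/1000; 151/500+67/200→637/1000; 363/1000+637/1000→1. L = 2813/1000 ≈ 2.8130.
L − H = 2.8130 − 2.6963 = 0.117 bits.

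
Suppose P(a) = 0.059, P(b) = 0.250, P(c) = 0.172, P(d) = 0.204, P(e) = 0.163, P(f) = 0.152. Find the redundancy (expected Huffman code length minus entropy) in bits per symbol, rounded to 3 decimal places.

Entropy H = −Σ p log₂ p ≈ 2.4852 bits.
Huffman merges: 59/1000+19/125→211/1000; 163/1000+43/250→67/200; 51/250+211/1000→83/200; 1/4+67/200→117/200; 83/200+117/200→1. L = 1273/500 ≈ 2.5460.
L − H = 2.5460 − 2.4852 = 0.061 bits.

0.061 bits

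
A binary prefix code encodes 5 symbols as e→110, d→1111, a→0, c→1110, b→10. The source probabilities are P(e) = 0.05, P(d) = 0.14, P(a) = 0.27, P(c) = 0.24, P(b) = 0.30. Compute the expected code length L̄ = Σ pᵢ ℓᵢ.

L̄ = Σ pᵢ·ℓᵢ = 0.05·3 + 0.14·4 + 0.27·1 + 0.24·4 + 0.30·2 = 2.54 bits/symbol.

2.54 bits/symbol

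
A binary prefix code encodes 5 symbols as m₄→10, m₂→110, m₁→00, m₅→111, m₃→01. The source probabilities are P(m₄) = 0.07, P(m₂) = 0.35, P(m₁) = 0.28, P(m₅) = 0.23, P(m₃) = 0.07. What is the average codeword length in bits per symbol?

L̄ = Σ pᵢ·ℓᵢ = 0.07·2 + 0.35·3 + 0.28·2 + 0.23·3 + 0.07·2 = 2.58 bits/symbol.

2.58 bits/symbol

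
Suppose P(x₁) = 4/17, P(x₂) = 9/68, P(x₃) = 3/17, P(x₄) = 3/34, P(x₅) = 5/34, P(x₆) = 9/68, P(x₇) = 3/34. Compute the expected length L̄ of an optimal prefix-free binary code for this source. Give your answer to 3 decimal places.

Repeatedly combine the two least-probable nodes; the expected code length is the sum of the merged weights.
merge 3/34 + 3/34 → 3/17
merge 9/68 + 9/68 → 9/34
merge 5/34 + 3/17 → 11/34
merge 3/17 + 4/17 → 7/17
merge 9/34 + 11/34 → 10/17
merge 7/17 + 10/17 → 1
L = 3/17 + 9/34 + 11/34 + 7/17 + 10/17 + 1 = 47/17 ≈ 2.765 bits/symbol.

2.765 bits/symbol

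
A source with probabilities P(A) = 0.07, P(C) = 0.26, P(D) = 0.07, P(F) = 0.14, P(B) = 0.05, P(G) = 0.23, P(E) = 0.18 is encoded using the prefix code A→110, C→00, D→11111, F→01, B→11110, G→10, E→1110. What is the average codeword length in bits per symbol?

L̄ = Σ pᵢ·ℓᵢ = 0.07·3 + 0.26·2 + 0.07·5 + 0.14·2 + 0.05·5 + 0.23·2 + 0.18·4 = 2.79 bits/symbol.

2.79 bits/symbol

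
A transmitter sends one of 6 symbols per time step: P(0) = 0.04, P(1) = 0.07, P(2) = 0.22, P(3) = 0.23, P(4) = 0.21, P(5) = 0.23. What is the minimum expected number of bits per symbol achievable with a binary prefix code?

2.43 bits/symbol

Repeatedly combine the two least-probable nodes; the expected code length is the sum of the merged weights.
merge 1/25 + 7/100 → 11/100
merge 11/100 + 21/100 → 8/25
merge 11/50 + 23/100 → 9/20
merge 23/100 + 8/25 → 11/20
merge 9/20 + 11/20 → 1
L = 11/100 + 8/25 + 9/20 + 11/20 + 1 = 243/100 = 2.43 bits/symbol.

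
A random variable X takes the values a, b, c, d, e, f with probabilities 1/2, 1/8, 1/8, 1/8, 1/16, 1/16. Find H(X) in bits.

Each probability is a power of 1/2, so log₂(1/p) is an integer.
H = Σ p·log₂(1/p) = 1/2·1 + 1/8·3 + 1/8·3 + 1/8·3 + 1/16·4 + 1/16·4 = 2.125 bits.

2.125 bits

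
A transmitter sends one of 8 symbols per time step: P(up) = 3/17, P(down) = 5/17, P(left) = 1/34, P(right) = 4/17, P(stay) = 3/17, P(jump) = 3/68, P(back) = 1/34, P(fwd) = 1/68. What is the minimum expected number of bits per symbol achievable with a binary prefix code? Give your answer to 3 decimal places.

Repeatedly combine the two least-probable nodes; the expected code length is the sum of the merged weights.
merge 1/68 + 1/34 → 3/68
merge 1/34 + 3/68 → 5/68
merge 3/68 + 5/68 → 2/17
merge 2/17 + 3/17 → 5/17
merge 3/17 + 4/17 → 7/17
merge 5/17 + 5/17 → 10/17
merge 7/17 + 10/17 → 1
L = 3/68 + 5/68 + 2/17 + 5/17 + 7/17 + 10/17 + 1 = 43/17 ≈ 2.529 bits/symbol.

2.529 bits/symbol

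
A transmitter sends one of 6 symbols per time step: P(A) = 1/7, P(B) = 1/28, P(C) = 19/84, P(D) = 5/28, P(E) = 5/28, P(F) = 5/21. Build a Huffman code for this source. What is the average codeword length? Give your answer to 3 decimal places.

Repeatedly combine the two least-probable nodes; the expected code length is the sum of the merged weights.
merge 1/28 + 1/7 → 5/28
merge 5/28 + 5/28 → 5/14
merge 5/28 + 19/84 → 17/42
merge 5/21 + 5/14 → 25/42
merge 17/42 + 25/42 → 1
L = 5/28 + 5/14 + 17/42 + 25/42 + 1 = 71/28 ≈ 2.536 bits/symbol.

2.536 bits/symbol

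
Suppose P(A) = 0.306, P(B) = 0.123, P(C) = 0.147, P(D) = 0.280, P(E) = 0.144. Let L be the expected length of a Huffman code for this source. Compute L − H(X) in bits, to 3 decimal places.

Entropy H = −Σ p log₂ p ≈ 2.2181 bits.
Huffman merges: 123/1000+18/125→267/1000; 147/1000+267/1000→207/500; 7/25+153/500→293/500; 207/500+293/500→1. L = 2267/1000 ≈ 2.2670.
L − H = 2.2670 − 2.2181 = 0.049 bits.

0.049 bits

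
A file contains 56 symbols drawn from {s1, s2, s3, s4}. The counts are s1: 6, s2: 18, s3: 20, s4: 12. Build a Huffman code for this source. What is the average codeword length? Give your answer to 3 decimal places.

Probabilities are the counts divided by 56.
Repeatedly combine the two least-probable nodes; the expected code length is the sum of the merged weights.
merge 3/28 + 3/14 → 9/28
merge 9/28 + 9/28 → 9/14
merge 5/14 + 9/14 → 1
L = 9/28 + 9/14 + 1 = 55/28 ≈ 1.964 bits/symbol.

1.964 bits/symbol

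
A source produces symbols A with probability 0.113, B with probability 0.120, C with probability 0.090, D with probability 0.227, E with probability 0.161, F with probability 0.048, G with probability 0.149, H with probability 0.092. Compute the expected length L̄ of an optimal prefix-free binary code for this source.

Repeatedly combine the two least-probable nodes; the expected code length is the sum of the merged weights.
merge 6/125 + 9/100 → 69/500
merge 23/250 + 113/1000 → 41/200
merge 3/25 + 69/500 → 129/500
merge 149/1000 + 161/1000 → 31/100
merge 41/200 + 227/1000 → 54/125
merge 129/500 + 31/100 → 71/125
merge 54/125 + 71/125 → 1
L = 69/500 + 41/200 + 129/500 + 31/100 + 54/125 + 71/125 + 1 = 2911/1000 = 2.911 bits/symbol.

2.911 bits/symbol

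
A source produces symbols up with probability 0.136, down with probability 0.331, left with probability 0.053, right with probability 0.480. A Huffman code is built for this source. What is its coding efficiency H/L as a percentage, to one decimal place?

Entropy H = −Σ p log₂ p ≈ 1.6523 bits.
Huffman merges: 53/1000+17/125→189/1000; 189/1000+331/1000→13/25; 12/25+13/25→1. L = 1709/1000 ≈ 1.7090.
Efficiency = H/L = 1.6523/1.7090 = 96.7%.

96.7%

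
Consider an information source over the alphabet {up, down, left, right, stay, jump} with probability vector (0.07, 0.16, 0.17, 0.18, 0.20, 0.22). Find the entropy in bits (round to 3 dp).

2.516 bits

H = −Σ pᵢ log₂ pᵢ.
−0.07·log₂(0.07) = 0.2686
−0.16·log₂(0.16) = 0.4230
−0.17·log₂(0.17) = 0.4346
−0.18·log₂(0.18) = 0.4453
−0.20·log₂(0.20) = 0.4644
−0.22·log₂(0.22) = 0.4806
Sum ≈ 2.5164 → 2.516 bits.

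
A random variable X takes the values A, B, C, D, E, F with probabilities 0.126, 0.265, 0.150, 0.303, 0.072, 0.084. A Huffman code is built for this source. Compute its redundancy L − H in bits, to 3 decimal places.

Entropy H = −Σ p log₂ p ≈ 2.3902 bits.
Huffman merges: 9/125+21/250→39/250; 63/500+3/20→69/250; 39/250+53/200→421/1000; 69/250+303/1000→579/1000; 421/1000+579/1000→1. L = 304/125 ≈ 2.4320.
L − H = 2.4320 − 2.3902 = 0.042 bits.

0.042 bits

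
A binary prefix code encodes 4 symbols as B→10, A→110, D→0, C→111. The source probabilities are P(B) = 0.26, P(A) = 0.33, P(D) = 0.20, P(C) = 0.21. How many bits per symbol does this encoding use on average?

2.34 bits/symbol

L̄ = Σ pᵢ·ℓᵢ = 0.26·2 + 0.33·3 + 0.20·1 + 0.21·3 = 2.34 bits/symbol.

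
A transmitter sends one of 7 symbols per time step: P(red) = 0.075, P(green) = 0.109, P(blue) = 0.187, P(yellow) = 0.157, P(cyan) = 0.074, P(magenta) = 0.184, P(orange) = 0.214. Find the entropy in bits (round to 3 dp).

2.704 bits

H = −Σ pᵢ log₂ pᵢ.
−0.075·log₂(0.075) = 0.2803
−0.109·log₂(0.109) = 0.3485
−0.187·log₂(0.187) = 0.4523
−0.157·log₂(0.157) = 0.4194
−0.074·log₂(0.074) = 0.2780
−0.184·log₂(0.184) = 0.4494
−0.214·log₂(0.214) = 0.4760
Sum ≈ 2.7039 → 2.704 bits.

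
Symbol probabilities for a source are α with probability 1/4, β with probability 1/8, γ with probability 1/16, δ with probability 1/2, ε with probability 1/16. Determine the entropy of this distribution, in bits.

Each probability is a power of 1/2, so log₂(1/p) is an integer.
H = Σ p·log₂(1/p) = 1/4·2 + 1/8·3 + 1/16·4 + 1/2·1 + 1/16·4 = 1.875 bits.

1.875 bits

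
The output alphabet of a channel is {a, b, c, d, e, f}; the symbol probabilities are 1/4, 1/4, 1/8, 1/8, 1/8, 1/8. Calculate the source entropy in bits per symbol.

Each probability is a power of 1/2, so log₂(1/p) is an integer.
H = Σ p·log₂(1/p) = 1/4·2 + 1/4·2 + 1/8·3 + 1/8·3 + 1/8·3 + 1/8·3 = 2.5 bits.

2.5 bits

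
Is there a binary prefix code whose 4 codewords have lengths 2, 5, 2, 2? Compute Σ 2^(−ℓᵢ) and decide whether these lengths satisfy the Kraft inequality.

0.78125; yes

With common denominator 2^5 = 32: Σ 2^(−ℓᵢ) = 8/32 + 1/32 + 8/32 + 8/32 = 25/32 = 0.78125.
Kraft's inequality requires Σ ≤ 1; here Σ = 0.78125 ≤ 1, so such a prefix code exists.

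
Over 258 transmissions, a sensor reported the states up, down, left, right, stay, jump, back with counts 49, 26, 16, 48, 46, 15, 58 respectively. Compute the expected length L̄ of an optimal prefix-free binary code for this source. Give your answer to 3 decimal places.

Probabilities are the counts divided by 258.
Repeatedly combine the two least-probable nodes; the expected code length is the sum of the merged weights.
merge 5/86 + 8/129 → 31/258
merge 13/129 + 31/258 → 19/86
merge 23/129 + 8/43 → 47/129
merge 49/258 + 19/86 → 53/129
merge 29/129 + 47/129 → 76/129
merge 53/129 + 76/129 → 1
L = 31/258 + 19/86 + 47/129 + 53/129 + 76/129 + 1 = 349/129 ≈ 2.705 bits/symbol.

2.705 bits/symbol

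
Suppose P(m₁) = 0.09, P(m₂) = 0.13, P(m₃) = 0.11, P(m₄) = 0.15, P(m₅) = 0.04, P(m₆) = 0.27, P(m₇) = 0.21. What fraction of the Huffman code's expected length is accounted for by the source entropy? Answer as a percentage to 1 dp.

Entropy H = −Σ p log₂ p ≈ 2.6247 bits.
Huffman merges: 1/25+9/100→13/100; 11/100+13/100→6/25; 13/100+3/20→7/25; 21/100+6/25→9/20; 27/100+7/25→11/20; 9/20+11/20→1. L = 53/20 ≈ 2.6500.
Efficiency = H/L = 2.6247/2.6500 = 99.0%.

99.0%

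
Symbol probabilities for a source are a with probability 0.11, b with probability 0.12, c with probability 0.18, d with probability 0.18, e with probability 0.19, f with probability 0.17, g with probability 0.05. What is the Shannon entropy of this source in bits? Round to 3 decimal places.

2.714 bits

H = −Σ pᵢ log₂ pᵢ.
−0.11·log₂(0.11) = 0.3503
−0.12·log₂(0.12) = 0.3671
−0.18·log₂(0.18) = 0.4453
−0.18·log₂(0.18) = 0.4453
−0.19·log₂(0.19) = 0.4552
−0.17·log₂(0.17) = 0.4346
−0.05·log₂(0.05) = 0.2161
Sum ≈ 2.7139 → 2.714 bits.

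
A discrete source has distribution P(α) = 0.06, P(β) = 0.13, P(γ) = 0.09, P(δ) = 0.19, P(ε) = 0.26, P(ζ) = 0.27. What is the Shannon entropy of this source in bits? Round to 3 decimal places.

2.409 bits

H = −Σ pᵢ log₂ pᵢ.
−0.06·log₂(0.06) = 0.2435
−0.13·log₂(0.13) = 0.3826
−0.09·log₂(0.09) = 0.3127
−0.19·log₂(0.19) = 0.4552
−0.26·log₂(0.26) = 0.5053
−0.27·log₂(0.27) = 0.5100
Sum ≈ 2.4094 → 2.409 bits.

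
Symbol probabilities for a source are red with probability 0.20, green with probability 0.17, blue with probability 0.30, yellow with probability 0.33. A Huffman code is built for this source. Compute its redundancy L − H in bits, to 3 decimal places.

0.052 bits

Entropy H = −Σ p log₂ p ≈ 1.9479 bits.
Huffman merges: 17/100+1/5→37/100; 3/10+33/100→63/100; 37/100+63/100→1. L = 2 ≈ 2.0000.
L − H = 2.0000 − 1.9479 = 0.052 bits.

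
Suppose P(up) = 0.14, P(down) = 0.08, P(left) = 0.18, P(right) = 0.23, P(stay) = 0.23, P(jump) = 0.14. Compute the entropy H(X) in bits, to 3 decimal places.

H = −Σ pᵢ log₂ pᵢ.
−0.14·log₂(0.14) = 0.3971
−0.08·log₂(0.08) = 0.2915
−0.18·log₂(0.18) = 0.4453
−0.23·log₂(0.23) = 0.4877
−0.23·log₂(0.23) = 0.4877
−0.14·log₂(0.14) = 0.3971
Sum ≈ 2.5064 → 2.506 bits.

2.506 bits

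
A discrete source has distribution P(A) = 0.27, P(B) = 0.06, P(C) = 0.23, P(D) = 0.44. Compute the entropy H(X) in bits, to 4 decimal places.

H = −Σ pᵢ log₂ pᵢ.
−0.27·log₂(0.27) = 0.5100
−0.06·log₂(0.06) = 0.2435
−0.23·log₂(0.23) = 0.4877
−0.44·log₂(0.44) = 0.5211
Sum ≈ 1.7624 → 1.7624 bits.

1.7624 bits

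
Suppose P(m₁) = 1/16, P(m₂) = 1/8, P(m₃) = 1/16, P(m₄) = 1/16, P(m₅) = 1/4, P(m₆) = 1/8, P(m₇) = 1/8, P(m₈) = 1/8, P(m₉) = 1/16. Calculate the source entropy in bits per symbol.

Each probability is a power of 1/2, so log₂(1/p) is an integer.
H = Σ p·log₂(1/p) = 1/16·4 + 1/8·3 + 1/16·4 + 1/16·4 + 1/4·2 + 1/8·3 + 1/8·3 + 1/8·3 + 1/16·4 = 3 bits.

3 bits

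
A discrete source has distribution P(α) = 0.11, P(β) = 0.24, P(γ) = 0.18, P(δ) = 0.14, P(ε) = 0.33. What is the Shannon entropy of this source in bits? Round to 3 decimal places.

2.215 bits

H = −Σ pᵢ log₂ pᵢ.
−0.11·log₂(0.11) = 0.3503
−0.24·log₂(0.24) = 0.4941
−0.18·log₂(0.18) = 0.4453
−0.14·log₂(0.14) = 0.3971
−0.33·log₂(0.33) = 0.5278
Sum ≈ 2.2147 → 2.215 bits.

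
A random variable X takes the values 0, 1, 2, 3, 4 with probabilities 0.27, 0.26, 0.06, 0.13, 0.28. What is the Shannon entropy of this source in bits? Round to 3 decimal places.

H = −Σ pᵢ log₂ pᵢ.
−0.27·log₂(0.27) = 0.5100
−0.26·log₂(0.26) = 0.5053
−0.06·log₂(0.06) = 0.2435
−0.13·log₂(0.13) = 0.3826
−0.28·log₂(0.28) = 0.5142
Sum ≈ 2.1557 → 2.156 bits.

2.156 bits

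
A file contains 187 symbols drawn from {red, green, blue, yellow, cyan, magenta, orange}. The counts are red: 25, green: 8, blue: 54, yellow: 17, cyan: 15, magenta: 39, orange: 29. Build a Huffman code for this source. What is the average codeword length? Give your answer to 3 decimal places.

Probabilities are the counts divided by 187.
Repeatedly combine the two least-probable nodes; the expected code length is the sum of the merged weights.
merge 8/187 + 15/187 → 23/187
merge 1/11 + 23/187 → 40/187
merge 25/187 + 29/187 → 54/187
merge 39/187 + 40/187 → 79/187
merge 54/187 + 54/187 → 108/187
merge 79/187 + 108/187 → 1
L = 23/187 + 40/187 + 54/187 + 79/187 + 108/187 + 1 = 491/187 ≈ 2.626 bits/symbol.

2.626 bits/symbol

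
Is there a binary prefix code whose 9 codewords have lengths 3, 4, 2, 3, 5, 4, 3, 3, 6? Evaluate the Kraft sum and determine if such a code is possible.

With common denominator 2^6 = 64: Σ 2^(−ℓᵢ) = 8/64 + 4/64 + 16/64 + 8/64 + 2/64 + 4/64 + 8/64 + 8/64 + 1/64 = 59/64 = 0.921875.
Kraft's inequality requires Σ ≤ 1; here Σ = 0.921875 ≤ 1, so such a prefix code exists.

0.921875; yes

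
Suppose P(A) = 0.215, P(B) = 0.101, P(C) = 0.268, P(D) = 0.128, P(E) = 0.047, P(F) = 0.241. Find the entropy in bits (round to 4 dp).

H = −Σ pᵢ log₂ pᵢ.
−0.215·log₂(0.215) = 0.4768
−0.101·log₂(0.101) = 0.3341
−0.268·log₂(0.268) = 0.5091
−0.128·log₂(0.128) = 0.3796
−0.047·log₂(0.047) = 0.2073
−0.241·log₂(0.241) = 0.4947
Sum ≈ 2.4017 → 2.4017 bits.

2.4017 bits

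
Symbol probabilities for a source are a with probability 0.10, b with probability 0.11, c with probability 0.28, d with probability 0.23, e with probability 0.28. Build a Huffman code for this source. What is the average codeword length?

Repeatedly combine the two least-probable nodes; the expected code length is the sum of the merged weights.
merge 1/10 + 11/100 → 21/100
merge 21/100 + 23/100 → 11/25
merge 7/25 + 7/25 → 14/25
merge 11/25 + 14/25 → 1
L = 21/100 + 11/25 + 14/25 + 1 = 221/100 = 2.21 bits/symbol.

2.21 bits/symbol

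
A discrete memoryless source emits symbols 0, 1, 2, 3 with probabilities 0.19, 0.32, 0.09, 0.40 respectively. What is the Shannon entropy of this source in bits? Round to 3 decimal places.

H = −Σ pᵢ log₂ pᵢ.
−0.19·log₂(0.19) = 0.4552
−0.32·log₂(0.32) = 0.5260
−0.09·log₂(0.09) = 0.3127
−0.40·log₂(0.40) = 0.5288
Sum ≈ 1.8227 → 1.823 bits.

1.823 bits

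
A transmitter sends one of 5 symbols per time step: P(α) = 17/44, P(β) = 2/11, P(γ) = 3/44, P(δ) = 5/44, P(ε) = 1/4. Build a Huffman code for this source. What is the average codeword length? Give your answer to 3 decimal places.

Repeatedly combine the two least-probable nodes; the expected code length is the sum of the merged weights.
merge 3/44 + 5/44 → 2/11
merge 2/11 + 2/11 → 4/11
merge 1/4 + 4/11 → 27/44
merge 17/44 + 27/44 → 1
L = 2/11 + 4/11 + 27/44 + 1 = 95/44 ≈ 2.159 bits/symbol.

2.159 bits/symbol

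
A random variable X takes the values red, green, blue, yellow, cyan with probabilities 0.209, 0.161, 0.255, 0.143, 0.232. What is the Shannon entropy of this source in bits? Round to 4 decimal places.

H = −Σ pᵢ log₂ pᵢ.
−0.209·log₂(0.209) = 0.4720
−0.161·log₂(0.161) = 0.4242
−0.255·log₂(0.255) = 0.5027
−0.143·log₂(0.143) = 0.4012
−0.232·log₂(0.232) = 0.4890
Sum ≈ 2.2892 → 2.2892 bits.

2.2892 bits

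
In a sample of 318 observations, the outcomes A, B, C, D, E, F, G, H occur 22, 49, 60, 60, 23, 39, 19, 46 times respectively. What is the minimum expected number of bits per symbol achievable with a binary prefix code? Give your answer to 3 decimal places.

2.940 bits/symbol

Probabilities are the counts divided by 318.
Repeatedly combine the two least-probable nodes; the expected code length is the sum of the merged weights.
merge 19/318 + 11/159 → 41/318
merge 23/318 + 13/106 → 31/159
merge 41/318 + 23/159 → 29/106
merge 49/318 + 10/53 → 109/318
merge 10/53 + 31/159 → 61/159
merge 29/106 + 109/318 → 98/159
merge 61/159 + 98/159 → 1
L = 41/318 + 31/159 + 29/106 + 109/318 + 61/159 + 98/159 + 1 = 935/318 ≈ 2.940 bits/symbol.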